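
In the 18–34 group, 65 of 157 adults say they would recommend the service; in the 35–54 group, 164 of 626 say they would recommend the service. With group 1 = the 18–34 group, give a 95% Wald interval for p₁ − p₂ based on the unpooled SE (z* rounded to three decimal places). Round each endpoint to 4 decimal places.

p̂₁ = 65/157 = 0.41401, p̂₂ = 164/626 = 0.26198; p̂₁ − p̂₂ = 0.15203.
Unpooled SE = √(p̂₁(1−p̂₁)/n₁ + p̂₂(1−p̂₂)/n₂) = √(0.001545262 + 0.000308861) = 0.043060.
The 95% critical value is z* = 1.960. Margin of error = 0.08440.
So the interval runs from 0.0676 to 0.2364.

(0.0676, 0.2364)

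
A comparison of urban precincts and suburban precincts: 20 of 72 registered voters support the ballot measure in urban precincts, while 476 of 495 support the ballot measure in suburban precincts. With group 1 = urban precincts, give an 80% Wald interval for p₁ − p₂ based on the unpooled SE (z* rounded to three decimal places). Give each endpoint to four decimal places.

(-0.7524, -0.6153)

p̂₁ = 20/72 = 0.27778, p̂₂ = 476/495 = 0.96162; p̂₁ − p̂₂ = -0.68384.
Unpooled SE = √(p̂₁(1−p̂₁)/n₁ + p̂₂(1−p̂₂)/n₂) = √(0.002786351 + 0.000074567) = 0.053488.
For 80% confidence, z* = 1.282. Margin = 1.282·0.053488 = 0.06857.
So the interval runs from -0.7524 to -0.6153.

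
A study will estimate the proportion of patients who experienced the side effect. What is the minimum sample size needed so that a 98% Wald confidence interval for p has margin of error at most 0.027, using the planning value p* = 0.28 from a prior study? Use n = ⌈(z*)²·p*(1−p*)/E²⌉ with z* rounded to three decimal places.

n = 1497

The 98% critical value is z* = 2.326.
p*(1−p*) = 0.2016.
(z*)²·p*(1−p*)/E² = 5.410276·0.2016/0.000729 = 1496.175.
Rounding up, n = 1497.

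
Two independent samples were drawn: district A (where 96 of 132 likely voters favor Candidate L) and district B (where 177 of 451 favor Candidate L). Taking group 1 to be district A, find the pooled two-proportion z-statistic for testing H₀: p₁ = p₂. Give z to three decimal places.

z = 6.780

p̂₁ = 96/132 = 0.72727, p̂₂ = 177/451 = 0.39246.
Pooled p̂ = (96+177)/(132+451) = 273/583 = 0.46827.
SE = √[p̂(1−p̂)(1/n₁+1/n₂)] = √[0.46827·0.53173·(1/132+1/451)] ≈ 0.049380.
z = (p̂₁ − p̂₂)/SE = (0.72727 − 0.39246)/0.049380 = 0.33481/0.049380 = 6.780.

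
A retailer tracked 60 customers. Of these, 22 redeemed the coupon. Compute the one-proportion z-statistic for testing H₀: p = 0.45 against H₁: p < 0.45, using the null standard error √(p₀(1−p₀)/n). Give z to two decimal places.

The sample proportion is 22/60 = 0.36667.
Null standard error: √(0.45·0.55/60) = √0.004125000 = 0.064226.
z = (p̂ − p₀)/SE = (0.36667 − 0.45)/0.064226 = -1.30.

z = -1.30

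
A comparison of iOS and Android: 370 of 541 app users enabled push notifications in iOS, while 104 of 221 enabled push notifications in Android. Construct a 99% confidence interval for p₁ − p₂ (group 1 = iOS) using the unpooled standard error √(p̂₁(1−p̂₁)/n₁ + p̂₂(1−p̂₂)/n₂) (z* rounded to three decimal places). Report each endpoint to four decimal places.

(0.1127, 0.3140)

p̂₁ = 0.68392, p̂₂ = 0.47059, so the observed difference is 0.21333.
SE = √(0.000399582 + 0.001127307) = √0.001526889 = 0.039075.
The 99% critical value is z* = 2.576. Margin of error = 0.10066.
CI: 0.21333 ± 0.10066 = (0.1127, 0.3140).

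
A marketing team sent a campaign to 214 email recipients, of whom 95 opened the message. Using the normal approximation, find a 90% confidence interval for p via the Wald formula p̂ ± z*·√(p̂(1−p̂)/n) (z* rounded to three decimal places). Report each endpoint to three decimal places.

The sample proportion is 95/214 = 0.44393.
SE(p̂) = √(0.44393·0.55607/214) = 0.033964.
The 90% critical value is z* = 1.645.
Margin of error: 1.645 × 0.033964 = 0.05587.
CI: 0.44393 ± 0.05587 = (0.388, 0.500).

(0.388, 0.500)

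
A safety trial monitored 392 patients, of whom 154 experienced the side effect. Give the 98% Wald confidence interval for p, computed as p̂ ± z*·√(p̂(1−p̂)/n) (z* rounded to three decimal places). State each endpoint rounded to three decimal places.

(0.335, 0.450)

Sample proportion p̂ = 154/392 = 0.39286.
SE = √(p̂(1−p̂)/n) = √(0.238520/392) = 0.024667.
For 98% confidence, z* = 2.326.
Margin of error: 2.326 × 0.024667 = 0.05738.
CI: 0.39286 ± 0.05738 = (0.335, 0.450).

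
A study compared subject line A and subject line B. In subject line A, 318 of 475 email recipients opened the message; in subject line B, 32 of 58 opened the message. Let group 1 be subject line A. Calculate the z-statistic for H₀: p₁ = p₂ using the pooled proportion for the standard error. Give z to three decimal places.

Sample proportions: p̂₁ = 318/475 = 0.66947 and p̂₂ = 32/58 = 0.55172.
Pooling: p̂ = 350/533 = 0.65666.
Pooled SE = √[0.2254575·0.01934664] ≈ 0.066044.
z = (p̂₁ − p̂₂)/SE = (0.66947 − 0.55172)/0.066044 = 0.11775/0.066044 = 1.783.

z = 1.783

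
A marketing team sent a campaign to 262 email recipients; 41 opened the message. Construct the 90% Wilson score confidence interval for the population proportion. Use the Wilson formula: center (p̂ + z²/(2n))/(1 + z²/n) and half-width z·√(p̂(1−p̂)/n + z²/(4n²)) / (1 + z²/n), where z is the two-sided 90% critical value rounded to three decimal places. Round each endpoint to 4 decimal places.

p̂ = 41/262 = 0.15649; z = 1.645, so z² = 2.706025.
1 + z²/n = 1.010328.
Adjusted center: (0.15649 + z²/(2n))/1.010328 = 0.16000.
Radicand: p̂(1−p̂)/n + z²/(4n²) = 0.000503816 + 0.000009855 = 0.000513671.
Half-width = 1.645·√0.000513671/1.010328 = 0.03690.
CI: 0.16000 ± 0.03690 = (0.1231, 0.1969).

(0.1231, 0.1969)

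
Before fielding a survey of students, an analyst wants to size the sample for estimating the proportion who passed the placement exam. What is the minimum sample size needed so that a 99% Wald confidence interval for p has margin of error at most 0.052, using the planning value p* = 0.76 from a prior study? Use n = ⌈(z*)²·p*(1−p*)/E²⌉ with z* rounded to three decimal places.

The 99% critical value is z* = 2.576.
p*(1−p*) = 0.76·0.24 = 0.1824.
Required n before rounding: 6.635776 × 0.1824 / 0.052² = 447.620.
Rounding up, n = 448.

n = 448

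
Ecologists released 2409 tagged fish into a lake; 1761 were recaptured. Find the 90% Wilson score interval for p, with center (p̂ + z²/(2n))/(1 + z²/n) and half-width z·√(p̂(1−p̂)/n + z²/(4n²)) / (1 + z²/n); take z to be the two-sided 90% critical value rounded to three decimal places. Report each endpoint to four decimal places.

Here p̂ = 1761/2409 = 0.73101 and z = 1.645 (z² = 2.706025).
1 + z²/n = 1.001123.
Adjusted center: (0.73101 + z²/(2n))/1.001123 = 0.73075.
Radicand: p̂(1−p̂)/n + z²/(4n²) = 0.000081625 + 0.000000117 = 0.000081742.
Half-width = 1.645·√0.000081742/1.001123 = 0.01486.
So the interval runs from 0.7159 to 0.7456.

(0.7159, 0.7456)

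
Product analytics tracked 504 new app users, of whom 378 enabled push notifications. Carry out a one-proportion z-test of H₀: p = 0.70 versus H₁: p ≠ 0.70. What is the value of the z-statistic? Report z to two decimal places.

The sample proportion is 378/504 = 0.75000.
Under H₀, SE = √(p₀(1−p₀)/n) = √(0.70·0.30/504) = √0.000416667 = 0.020412.
Test statistic: z = 0.05000/0.020412 = 2.45.

z = 2.45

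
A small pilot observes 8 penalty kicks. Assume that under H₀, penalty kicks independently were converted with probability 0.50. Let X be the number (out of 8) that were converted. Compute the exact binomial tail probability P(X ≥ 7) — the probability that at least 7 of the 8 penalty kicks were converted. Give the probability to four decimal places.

P = 0.0352

X is binomial with n = 8 and p = 0.50.
P(X ≥ 7) = C(8,7)·0.50^7·0.50^1 + C(8,8)·0.50^8·0.50^0.
= 0.031250 + 0.003906 = 0.0352.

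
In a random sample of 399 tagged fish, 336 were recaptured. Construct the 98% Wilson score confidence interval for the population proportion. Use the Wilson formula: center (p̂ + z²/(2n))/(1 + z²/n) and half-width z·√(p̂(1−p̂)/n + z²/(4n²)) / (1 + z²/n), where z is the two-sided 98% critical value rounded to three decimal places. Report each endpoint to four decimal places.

Here p̂ = 336/399 = 0.84211 and z = 2.326 (z² = 5.410276).
Denominator 1 + z²/n = 1 + 5.410276/399 = 1.013560.
Center = (0.84211 + 0.006780)/1.013560 = 0.83753.
Radicand: p̂(1−p̂)/n + z²/(4n²) = 0.000333243 + 0.000008496 = 0.000341739.
Half-width = 2.326·√0.000341739/1.013560 = 0.04242.
Interval: 0.83753 ± 0.04242 → (0.7951, 0.8800).

(0.7951, 0.8800)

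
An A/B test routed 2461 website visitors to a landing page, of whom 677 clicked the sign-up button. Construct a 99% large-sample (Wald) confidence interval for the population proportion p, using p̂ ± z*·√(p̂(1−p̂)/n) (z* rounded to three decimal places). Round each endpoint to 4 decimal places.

(0.2519, 0.2983)

Sample proportion p̂ = 677/2461 = 0.27509.
Standard error of p̂: √(0.199416/2461) = √0.000081031 = 0.009002.
z* = 2.576 at the 99% level.
Margin = 2.576·0.009002 = 0.02319.
Interval: 0.27509 ± 0.02319 → (0.2519, 0.2983).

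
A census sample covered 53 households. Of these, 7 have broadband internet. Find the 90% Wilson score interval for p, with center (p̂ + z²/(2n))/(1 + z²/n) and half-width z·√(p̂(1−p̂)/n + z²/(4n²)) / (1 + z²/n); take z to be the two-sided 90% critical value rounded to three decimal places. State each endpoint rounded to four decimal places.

(0.0732, 0.2267)

Here p̂ = 7/53 = 0.13208 and z = 1.645 (z² = 2.706025).
1 + z²/n = 1.051057.
Center = (0.13208 + 0.025529)/1.051057 = 0.14995.
Radicand: p̂(1−p̂)/n + z²/(4n²) = 0.002162859 + 0.000240835 = 0.002403694.
Half-width = 1.645·√0.002403694/1.051057 = 0.07673.
Interval: 0.14995 ± 0.07673 → (0.0732, 0.2267).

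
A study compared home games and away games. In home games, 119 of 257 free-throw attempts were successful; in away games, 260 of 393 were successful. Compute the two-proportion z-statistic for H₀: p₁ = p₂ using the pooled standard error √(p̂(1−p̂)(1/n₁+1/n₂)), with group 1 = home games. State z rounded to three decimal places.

z = -5.020

Sample proportions: p̂₁ = 119/257 = 0.46304 and p̂₂ = 260/393 = 0.66158.
Pooled p̂ = (119+260)/(257+393) = 379/650 = 0.58308.
SE = √[p̂(1−p̂)(1/n₁+1/n₂)] = √[0.58308·0.41692·(1/257+1/393)] ≈ 0.039553.
z = -0.19854/0.039553 = -5.020.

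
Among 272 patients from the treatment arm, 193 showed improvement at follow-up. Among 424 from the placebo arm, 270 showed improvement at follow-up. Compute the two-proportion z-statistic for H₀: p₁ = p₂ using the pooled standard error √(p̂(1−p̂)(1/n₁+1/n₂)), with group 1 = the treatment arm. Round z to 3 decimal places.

Sample proportions: p̂₁ = 193/272 = 0.70956 and p̂₂ = 270/424 = 0.63679.
Pooled p̂ = (193+270)/(272+424) = 463/696 = 0.66523.
SE = √[p̂(1−p̂)(1/n₁+1/n₂)] = √[0.66523·0.33477·(1/272+1/424)] ≈ 0.036660.
z = (p̂₁ − p̂₂)/SE = (0.70956 − 0.63679)/0.036660 = 0.07277/0.036660 = 1.985.

z = 1.985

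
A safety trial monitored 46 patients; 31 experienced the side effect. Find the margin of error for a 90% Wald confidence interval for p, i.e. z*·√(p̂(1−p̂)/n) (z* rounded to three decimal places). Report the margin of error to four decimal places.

p̂ = 31/46 = 0.67391.
SE = √(p̂(1−p̂)/n) = √(0.219754/46) = 0.069118.
For 90% confidence, z* = 1.645.
Margin of error = z*·SE = 1.645 × 0.069118 = 0.1137.

ME = 0.1137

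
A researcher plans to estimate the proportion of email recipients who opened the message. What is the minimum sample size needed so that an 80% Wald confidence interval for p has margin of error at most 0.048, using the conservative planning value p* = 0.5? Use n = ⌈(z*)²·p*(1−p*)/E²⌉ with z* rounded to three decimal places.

The 80% critical value is z* = 1.282.
p*(1−p*) = 0.50·0.50 = 0.2500.
Required n before rounding: 1.643524 × 0.2500 / 0.048² = 178.334.
Rounding up, n = 179.

n = 179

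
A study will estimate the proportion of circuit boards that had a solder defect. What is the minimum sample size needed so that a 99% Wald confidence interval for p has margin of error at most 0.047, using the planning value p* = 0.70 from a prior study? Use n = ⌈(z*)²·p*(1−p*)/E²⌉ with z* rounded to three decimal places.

n = 631

z* = 2.576 at the 99% level.
p*(1−p*) = 0.2100.
Required n before rounding: 6.635776 × 0.2100 / 0.047² = 630.834.
⌈630.834⌉ = 631.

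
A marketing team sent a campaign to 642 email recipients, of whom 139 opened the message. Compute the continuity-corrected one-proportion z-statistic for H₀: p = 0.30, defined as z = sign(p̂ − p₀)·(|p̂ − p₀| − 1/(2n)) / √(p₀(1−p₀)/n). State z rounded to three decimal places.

With x = 139 successes in n = 642, p̂ = 0.21651. p̂ − p₀ = -0.083489.
Continuity correction 1/(2n) = 1/1284 = 0.000779.
Corrected numerator: |-0.083489| − 0.000779 = 0.082710.
Null standard error: √(0.30·0.70/642) = √0.000327103 = 0.018086.
z = −0.082710/0.018086 = -4.573.

z = -4.573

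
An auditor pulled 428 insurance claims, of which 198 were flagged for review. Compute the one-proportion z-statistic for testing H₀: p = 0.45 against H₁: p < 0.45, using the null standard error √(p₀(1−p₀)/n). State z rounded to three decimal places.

p̂ = 198/428 = 0.46262.
Under H₀, SE = √(p₀(1−p₀)/n) = √(0.45·0.55/428) = √0.000578271 = 0.024047.
Test statistic: z = 0.01262/0.024047 = 0.525.

z = 0.525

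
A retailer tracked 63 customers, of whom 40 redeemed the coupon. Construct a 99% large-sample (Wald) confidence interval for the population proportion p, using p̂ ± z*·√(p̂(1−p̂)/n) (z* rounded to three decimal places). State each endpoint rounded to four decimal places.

Sample proportion p̂ = 40/63 = 0.63492.
SE = √(p̂(1−p̂)/n) = √(0.231796/63) = 0.060657.
For 99% confidence, z* = 2.576.
Margin = 2.576·0.060657 = 0.15625.
So the interval runs from 0.4787 to 0.7912.

(0.4787, 0.7912)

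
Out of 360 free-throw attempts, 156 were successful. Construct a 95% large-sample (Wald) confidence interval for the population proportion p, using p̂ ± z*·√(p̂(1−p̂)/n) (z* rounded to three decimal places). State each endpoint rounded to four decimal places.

The sample proportion is 156/360 = 0.43333.
Standard error of p̂: √(0.245556/360) = √0.000682099 = 0.026117.
For 95% confidence, z* = 1.960.
Margin = 1.960·0.026117 = 0.05119.
Interval: 0.43333 ± 0.05119 → (0.3821, 0.4845).

(0.3821, 0.4845)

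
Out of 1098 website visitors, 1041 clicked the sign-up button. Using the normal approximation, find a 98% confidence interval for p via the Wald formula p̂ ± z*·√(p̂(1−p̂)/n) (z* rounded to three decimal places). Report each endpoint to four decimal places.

(0.9325, 0.9637)

The sample proportion is 1041/1098 = 0.94809.
SE(p̂) = √(0.94809·0.05191/1098) = 0.006695.
For 98% confidence, z* = 2.326.
Margin of error: 2.326 × 0.006695 = 0.01557.
CI: 0.94809 ± 0.01557 = (0.9325, 0.9637).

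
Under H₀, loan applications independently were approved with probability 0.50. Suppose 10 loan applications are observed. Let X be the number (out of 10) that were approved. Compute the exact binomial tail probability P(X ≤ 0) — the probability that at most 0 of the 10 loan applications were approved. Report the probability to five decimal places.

P = 0.00098

X ~ Binomial(n=10, p=0.50).
P(X ≤ 0) = C(10,0)·0.50^0·0.50^10.
= 0.000977 = 0.00098.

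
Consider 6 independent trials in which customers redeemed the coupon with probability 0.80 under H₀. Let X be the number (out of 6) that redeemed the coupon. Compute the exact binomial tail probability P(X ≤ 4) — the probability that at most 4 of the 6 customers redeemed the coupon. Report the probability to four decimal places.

X is binomial with n = 6 and p = 0.80.
P(X ≤ 4) = Σ_{j=0}^{4} C(6,j)·0.80^j·0.20^{6−j}.
= 0.000064 + 0.001536 + 0.015360 + 0.081920 + 0.245760 = 0.3446.

P = 0.3446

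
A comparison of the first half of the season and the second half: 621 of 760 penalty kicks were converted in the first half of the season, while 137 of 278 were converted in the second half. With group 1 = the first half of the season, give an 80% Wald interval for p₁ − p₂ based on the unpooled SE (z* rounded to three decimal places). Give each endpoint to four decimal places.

(0.2819, 0.3667)

p̂₁ = 621/760 = 0.81711, p̂₂ = 137/278 = 0.49281; p̂₁ − p̂₂ = 0.32430.
Unpooled SE = √(p̂₁(1−p̂₁)/n₁ + p̂₂(1−p̂₂)/n₂) = √(0.000196637 + 0.000899094) = 0.033102.
z* = 1.282 at the 80% level. Margin = 1.282·0.033102 = 0.04244.
So the interval runs from 0.2819 to 0.3667.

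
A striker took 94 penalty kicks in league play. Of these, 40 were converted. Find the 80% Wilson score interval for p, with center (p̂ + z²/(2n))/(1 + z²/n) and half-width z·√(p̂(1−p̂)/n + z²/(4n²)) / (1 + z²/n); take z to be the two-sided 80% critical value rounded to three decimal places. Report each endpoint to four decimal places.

(0.3620, 0.4916)

p̂ = 40/94 = 0.42553; z = 1.282, so z² = 1.643524.
Denominator 1 + z²/n = 1 + 1.643524/94 = 1.017484.
Adjusted center: (0.42553 + z²/(2n))/1.017484 = 0.42681.
Radicand: p̂(1−p̂)/n + z²/(4n²) = 0.002600580 + 0.000046501 = 0.002647081.
Half-width = z·√(radicand)/denom = 1.282·0.051450/1.017484 = 0.06483.
So the interval runs from 0.3620 to 0.4916.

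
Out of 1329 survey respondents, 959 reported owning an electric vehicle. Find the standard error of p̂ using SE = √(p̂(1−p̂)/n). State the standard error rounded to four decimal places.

SE = 0.0123

Sample proportion p̂ = 959/1329 = 0.72160.
p̂(1−p̂) = 0.72160·0.27840 = 0.200893.
SE = √(0.200893/1329) = 0.0123.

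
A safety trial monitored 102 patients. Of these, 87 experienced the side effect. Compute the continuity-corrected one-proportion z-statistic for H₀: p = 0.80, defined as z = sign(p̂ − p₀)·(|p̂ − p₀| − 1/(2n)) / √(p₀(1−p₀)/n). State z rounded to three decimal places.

z = 1.213

The sample proportion is 87/102 = 0.85294. p̂ − p₀ = 0.052941.
1/(2n) = 0.004902.
Corrected numerator: |0.052941| − 0.004902 = 0.048039.
SE₀ = √(0.80·0.20/102) = 0.039606.
z = (+)0.048039/0.039606 = 1.213.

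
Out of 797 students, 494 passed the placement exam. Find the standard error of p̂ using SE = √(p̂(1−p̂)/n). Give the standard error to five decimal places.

SE = 0.01719

Sample proportion p̂ = 494/797 = 0.61982.
p̂(1−p̂) = 0.61982·0.38018 = 0.235643.
SE = √(0.235643/797) = 0.01719.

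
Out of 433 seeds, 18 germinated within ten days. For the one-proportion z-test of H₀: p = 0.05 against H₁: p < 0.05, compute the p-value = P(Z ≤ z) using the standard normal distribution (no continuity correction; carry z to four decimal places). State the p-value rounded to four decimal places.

p-value = 0.2105

With x = 18 successes in n = 433, p̂ = 0.04157.
SE₀ = √(0.05·0.95/433) = 0.010474.
Test statistic (full precision, shown to 4 dp): z = (18/433 − 0.05)/SE₀ ≈ -0.8048.
p-value = P(Z ≤ z) with z = -0.8048 → 0.2105.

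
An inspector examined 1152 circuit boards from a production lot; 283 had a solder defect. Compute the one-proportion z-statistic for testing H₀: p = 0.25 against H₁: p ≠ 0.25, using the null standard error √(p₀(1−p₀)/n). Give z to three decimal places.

The sample proportion is 283/1152 = 0.24566.
SE₀ = √(0.25·0.75/1152) = 0.012758.
Test statistic: z = -0.00434/0.012758 = -0.340.

z = -0.340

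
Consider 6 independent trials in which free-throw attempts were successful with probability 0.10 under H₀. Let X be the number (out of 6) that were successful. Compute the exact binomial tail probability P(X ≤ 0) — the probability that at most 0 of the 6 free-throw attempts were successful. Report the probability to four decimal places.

P = 0.5314

X ~ Binomial(n=6, p=0.10).
P(X ≤ 0) = C(6,0)·0.10^0·0.90^6.
= 0.531441 = 0.5314.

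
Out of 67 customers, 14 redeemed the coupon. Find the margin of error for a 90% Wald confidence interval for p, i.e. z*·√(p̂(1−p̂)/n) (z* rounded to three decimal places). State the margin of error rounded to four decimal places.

Sample proportion p̂ = 14/67 = 0.20896.
SE(p̂) = √(0.20896·0.79104/67) = 0.049669.
The 90% critical value is z* = 1.645.
Margin of error = z*·SE = 1.645 × 0.049669 = 0.0817.

ME = 0.0817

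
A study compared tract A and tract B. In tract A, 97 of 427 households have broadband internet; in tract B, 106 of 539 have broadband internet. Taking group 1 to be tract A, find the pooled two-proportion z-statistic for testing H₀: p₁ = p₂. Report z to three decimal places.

p̂₁ = 97/427 = 0.22717, p̂₂ = 106/539 = 0.19666.
Pooling: p̂ = 203/966 = 0.21014.
SE = √[p̂(1−p̂)(1/n₁+1/n₂)] = √[0.21014·0.78986·(1/427+1/539)] ≈ 0.026394.
z = (p̂₁ − p̂₂)/SE = (0.22717 − 0.19666)/0.026394 = 0.03051/0.026394 = 1.156.

z = 1.156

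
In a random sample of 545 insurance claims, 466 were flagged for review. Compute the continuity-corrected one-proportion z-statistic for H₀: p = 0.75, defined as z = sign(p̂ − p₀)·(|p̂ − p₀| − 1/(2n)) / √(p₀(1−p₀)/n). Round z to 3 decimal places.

p̂ = 466/545 = 0.85505. p̂ − p₀ = 0.105046.
1/(2n) = 0.000917.
Corrected numerator: |0.105046| − 0.000917 = 0.104129.
Null standard error: √(0.75·0.25/545) = √0.000344037 = 0.018548.
z = +0.104129/0.018548 = 5.614.

z = 5.614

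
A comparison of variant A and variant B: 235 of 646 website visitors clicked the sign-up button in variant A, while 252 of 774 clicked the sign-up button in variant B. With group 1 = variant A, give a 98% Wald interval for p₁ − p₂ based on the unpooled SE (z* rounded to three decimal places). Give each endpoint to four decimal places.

p̂₁ = 235/646 = 0.36378, p̂₂ = 252/774 = 0.32558; p̂₁ − p̂₂ = 0.03820.
Unpooled SE = √(p̂₁(1−p̂₁)/n₁ + p̂₂(1−p̂₂)/n₂) = √(0.000358271 + 0.000283693) = 0.025337.
The 98% critical value is z* = 2.326. Margin of error = 0.05893.
So the interval runs from -0.0207 to 0.0971.

(-0.0207, 0.0971)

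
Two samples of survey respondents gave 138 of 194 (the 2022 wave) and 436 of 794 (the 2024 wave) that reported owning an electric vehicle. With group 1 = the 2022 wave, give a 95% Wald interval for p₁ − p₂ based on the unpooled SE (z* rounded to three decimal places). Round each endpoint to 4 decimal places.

(0.0897, 0.2348)

p̂₁ = 0.71134, p̂₂ = 0.54912, so the observed difference is 0.16222.
Unpooled SE = √(p̂₁(1−p̂₁)/n₁ + p̂₂(1−p̂₂)/n₂) = √(0.001058429 + 0.000311823) = 0.037017.
For 95% confidence, z* = 1.960. Margin of error = 0.07255.
CI: 0.16222 ± 0.07255 = (0.0897, 0.2348).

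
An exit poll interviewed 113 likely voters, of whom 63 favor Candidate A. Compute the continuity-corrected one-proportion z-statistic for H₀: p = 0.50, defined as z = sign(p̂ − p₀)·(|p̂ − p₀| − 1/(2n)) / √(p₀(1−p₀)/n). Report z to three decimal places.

With x = 63 successes in n = 113, p̂ = 0.55752. p̂ − p₀ = 0.057522.
Continuity correction 1/(2n) = 1/226 = 0.004425.
Corrected numerator: |0.057522| − 0.004425 = 0.053097.
Null standard error: √(0.50·0.50/113) = √0.002212389 = 0.047036.
z = (+)0.053097/0.047036 = 1.129.

z = 1.129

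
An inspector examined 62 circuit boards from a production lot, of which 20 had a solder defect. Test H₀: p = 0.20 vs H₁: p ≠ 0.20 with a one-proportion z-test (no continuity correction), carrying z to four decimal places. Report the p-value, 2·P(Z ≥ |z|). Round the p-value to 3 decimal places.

With x = 20 successes in n = 62, p̂ = 0.32258.
Under H₀, SE = √(p₀(1−p₀)/n) = √(0.20·0.80/62) = √0.002580645 = 0.050800.
z = (p̂ − p₀)/SE = (20/62 − 0.20)/0.050800 ≈ 2.4130.
p-value = 2·P(Z ≥ |z|) with z = 2.4130 → 0.016.

p-value = 0.016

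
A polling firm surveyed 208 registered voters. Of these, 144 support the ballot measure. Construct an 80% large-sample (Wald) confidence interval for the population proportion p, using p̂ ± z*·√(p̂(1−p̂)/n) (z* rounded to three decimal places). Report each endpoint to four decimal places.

(0.6513, 0.7333)

Sample proportion p̂ = 144/208 = 0.69231.
SE(p̂) = √(0.69231·0.30769/208) = 0.032002.
z* = 1.282 at the 80% level.
Margin of error: 1.282 × 0.032002 = 0.04103.
Interval: 0.69231 ± 0.04103 → (0.6513, 0.7333).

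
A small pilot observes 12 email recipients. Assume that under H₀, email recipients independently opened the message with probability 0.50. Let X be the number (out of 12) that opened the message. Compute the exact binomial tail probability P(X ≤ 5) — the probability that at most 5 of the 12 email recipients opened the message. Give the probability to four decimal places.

P = 0.3872

X ~ Binomial(n=12, p=0.50).
P(X ≤ 5) = Σ_{j=0}^{5} C(12,j)·0.50^j·0.50^{12−j}.
= 0.000244 + 0.002930 + 0.016113 + 0.053711 + 0.120850 + 0.193359 = 0.3872.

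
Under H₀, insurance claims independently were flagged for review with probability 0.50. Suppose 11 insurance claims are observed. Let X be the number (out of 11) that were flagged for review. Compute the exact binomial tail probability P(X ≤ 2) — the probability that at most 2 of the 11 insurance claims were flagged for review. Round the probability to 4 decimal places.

X ~ Binomial(n=11, p=0.50).
P(X ≤ 2) = C(11,0)·0.50^0·0.50^11 + C(11,1)·0.50^1·0.50^10 + C(11,2)·0.50^2·0.50^9.
= 0.000488 + 0.005371 + 0.026855 = 0.0327.

P = 0.0327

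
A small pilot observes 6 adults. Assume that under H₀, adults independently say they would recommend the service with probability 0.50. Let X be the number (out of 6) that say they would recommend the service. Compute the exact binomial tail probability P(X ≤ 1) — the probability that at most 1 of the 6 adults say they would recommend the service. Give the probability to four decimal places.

P = 0.1094

X ~ Binomial(n=6, p=0.50).
P(X ≤ 1) = C(6,0)·0.50^0·0.50^6 + C(6,1)·0.50^1·0.50^5.
= 0.015625 + 0.093750 = 0.1094.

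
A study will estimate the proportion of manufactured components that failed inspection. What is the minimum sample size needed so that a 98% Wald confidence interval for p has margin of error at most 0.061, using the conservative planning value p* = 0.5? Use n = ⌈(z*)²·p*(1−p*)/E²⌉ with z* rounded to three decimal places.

The 98% critical value is z* = 2.326.
p*(1−p*) = 0.50·0.50 = 0.2500.
Required n before rounding: 5.410276 × 0.2500 / 0.061² = 363.496.
⌈363.496⌉ = 364.

n = 364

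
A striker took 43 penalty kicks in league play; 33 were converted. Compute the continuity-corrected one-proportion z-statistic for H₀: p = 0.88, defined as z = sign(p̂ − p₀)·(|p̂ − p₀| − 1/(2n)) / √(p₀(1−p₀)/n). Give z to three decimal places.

p̂ = 33/43 = 0.76744. p̂ − p₀ = -0.112558.
Continuity correction 1/(2n) = 1/86 = 0.011628.
Corrected numerator: |-0.112558| − 0.011628 = 0.100930.
Under H₀, SE = √(p₀(1−p₀)/n) = √(0.88·0.12/43) = √0.002455814 = 0.049556.
z = −0.100930/0.049556 = -2.037.

z = -2.037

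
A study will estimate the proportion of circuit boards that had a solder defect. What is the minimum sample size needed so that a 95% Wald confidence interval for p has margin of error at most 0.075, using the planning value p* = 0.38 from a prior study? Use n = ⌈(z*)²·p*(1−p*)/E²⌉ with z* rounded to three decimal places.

z* = 1.960 at the 95% level.
p*(1−p*) = 0.2356.
Required n before rounding: 3.841600 × 0.2356 / 0.075² = 160.903.
Rounding up, n = 161.

n = 161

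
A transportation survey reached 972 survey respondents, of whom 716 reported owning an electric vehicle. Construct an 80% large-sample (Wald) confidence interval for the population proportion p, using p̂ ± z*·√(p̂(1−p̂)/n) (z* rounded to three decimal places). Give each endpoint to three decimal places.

(0.719, 0.755)

p̂ = 716/972 = 0.73663.
SE = √(p̂(1−p̂)/n) = √(0.194008/972) = 0.014128.
The 80% critical value is z* = 1.282.
Margin of error: 1.282 × 0.014128 = 0.01811.
CI: 0.73663 ± 0.01811 = (0.719, 0.755).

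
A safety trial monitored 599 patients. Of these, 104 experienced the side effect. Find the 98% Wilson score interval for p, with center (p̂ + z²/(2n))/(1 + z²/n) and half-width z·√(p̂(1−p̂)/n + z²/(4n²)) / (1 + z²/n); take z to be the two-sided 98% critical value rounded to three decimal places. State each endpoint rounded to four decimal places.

p̂ = 104/599 = 0.17362; z = 2.326, so z² = 5.410276.
Denominator 1 + z²/n = 1 + 5.410276/599 = 1.009032.
Adjusted center: (0.17362 + z²/(2n))/1.009032 = 0.17654.
Radicand: p̂(1−p̂)/n + z²/(4n²) = 0.000239529 + 0.000003770 = 0.000243299.
Half-width = 2.326·√0.000243299/1.009032 = 0.03596.
Interval: 0.17654 ± 0.03596 → (0.1406, 0.2125).

(0.1406, 0.2125)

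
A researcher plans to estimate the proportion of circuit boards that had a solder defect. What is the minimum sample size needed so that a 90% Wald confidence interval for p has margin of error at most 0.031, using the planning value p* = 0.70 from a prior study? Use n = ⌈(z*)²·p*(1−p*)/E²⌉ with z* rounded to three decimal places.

The 90% critical value is z* = 1.645.
p*(1−p*) = 0.70·0.30 = 0.2100.
Required n before rounding: 2.706025 × 0.2100 / 0.031² = 591.327.
Rounding up, n = 592.

n = 592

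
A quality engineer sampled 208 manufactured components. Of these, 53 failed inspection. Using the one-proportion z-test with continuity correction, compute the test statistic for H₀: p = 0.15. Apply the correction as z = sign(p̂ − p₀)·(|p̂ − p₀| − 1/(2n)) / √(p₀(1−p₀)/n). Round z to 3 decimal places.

z = 4.136

Sample proportion p̂ = 53/208 = 0.25481. p̂ − p₀ = 0.104808.
Continuity correction 1/(2n) = 1/416 = 0.002404.
Corrected numerator: |0.104808| − 0.002404 = 0.102404.
SE₀ = √(0.15·0.85/208) = 0.024758.
z = (+)0.102404/0.024758 = 4.136.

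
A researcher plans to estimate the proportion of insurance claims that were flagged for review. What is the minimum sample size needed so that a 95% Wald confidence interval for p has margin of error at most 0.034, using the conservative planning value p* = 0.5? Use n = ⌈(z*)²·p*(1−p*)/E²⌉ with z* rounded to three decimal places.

n = 831

For 95% confidence, z* = 1.960.
p*(1−p*) = 0.2500.
(z*)²·p*(1−p*)/E² = 3.841600·0.2500/0.001156 = 830.796.
Rounding up, n = 831.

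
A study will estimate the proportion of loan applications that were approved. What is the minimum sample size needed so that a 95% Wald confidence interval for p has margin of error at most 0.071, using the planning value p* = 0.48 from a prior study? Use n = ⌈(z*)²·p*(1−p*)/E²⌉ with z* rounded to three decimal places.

n = 191

The 95% critical value is z* = 1.960.
p*(1−p*) = 0.48·0.52 = 0.2496.
(z*)²·p*(1−p*)/E² = 3.841600·0.2496/0.005041 = 190.213.
Rounding up, n = 191.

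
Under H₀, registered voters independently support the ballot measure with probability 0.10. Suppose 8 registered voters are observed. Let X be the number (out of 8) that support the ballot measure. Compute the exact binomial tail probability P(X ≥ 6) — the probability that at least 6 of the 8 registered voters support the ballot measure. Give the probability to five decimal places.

X ~ Binomial(n=8, p=0.10).
P(X ≥ 6) = C(8,6)·0.10^6·0.90^2 + C(8,7)·0.10^7·0.90^1 + C(8,8)·0.10^8·0.90^0.
= 0.000023 + 0.000001 + 0.000000 = 0.00002.

P = 0.00002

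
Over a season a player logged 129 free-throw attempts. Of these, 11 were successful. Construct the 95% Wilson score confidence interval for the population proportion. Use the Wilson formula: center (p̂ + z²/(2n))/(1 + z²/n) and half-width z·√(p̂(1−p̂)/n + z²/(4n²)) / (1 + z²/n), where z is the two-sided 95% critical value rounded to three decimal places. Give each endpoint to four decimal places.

(0.0483, 0.1462)

p̂ = 11/129 = 0.08527; z = 1.960, so z² = 3.841600.
1 + z²/n = 1.029780.
Center = (0.08527 + 0.014890)/1.029780 = 0.09726.
Radicand: p̂(1−p̂)/n + z²/(4n²) = 0.000604652 + 0.000057713 = 0.000662365.
Half-width = 1.960·√0.000662365/1.029780 = 0.04898.
Interval: 0.09726 ± 0.04898 → (0.0483, 0.1462).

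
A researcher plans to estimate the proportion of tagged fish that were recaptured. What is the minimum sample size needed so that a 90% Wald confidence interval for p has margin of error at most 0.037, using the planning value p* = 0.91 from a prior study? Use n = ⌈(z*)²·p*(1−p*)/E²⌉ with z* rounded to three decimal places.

z* = 1.645 at the 90% level.
p*(1−p*) = 0.91·0.09 = 0.0819.
(z*)²·p*(1−p*)/E² = 2.706025·0.0819/0.001369 = 161.887.
⌈161.887⌉ = 162.

n = 162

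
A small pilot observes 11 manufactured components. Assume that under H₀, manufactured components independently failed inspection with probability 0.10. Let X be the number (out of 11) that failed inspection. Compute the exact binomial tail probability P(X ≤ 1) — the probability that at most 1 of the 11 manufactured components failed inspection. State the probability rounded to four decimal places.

X ~ Binomial(n=11, p=0.10).
P(X ≤ 1) = C(11,0)·0.10^0·0.90^11 + C(11,1)·0.10^1·0.90^10.
= 0.313811 + 0.383546 = 0.6974.

P = 0.6974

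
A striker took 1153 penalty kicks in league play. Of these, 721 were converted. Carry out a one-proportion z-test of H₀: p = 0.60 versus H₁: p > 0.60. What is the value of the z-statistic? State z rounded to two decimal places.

z = 1.76

Sample proportion p̂ = 721/1153 = 0.62533.
SE₀ = √(0.60·0.40/1153) = 0.014427.
z = (p̂ − p₀)/SE = (0.62533 − 0.60)/0.014427 = 1.76.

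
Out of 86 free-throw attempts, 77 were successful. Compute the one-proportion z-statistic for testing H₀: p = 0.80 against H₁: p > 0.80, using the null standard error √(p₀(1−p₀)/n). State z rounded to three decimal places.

z = 2.211

p̂ = 77/86 = 0.89535.
SE₀ = √(0.80·0.20/86) = 0.043133.
Test statistic: z = 0.09535/0.043133 = 2.211.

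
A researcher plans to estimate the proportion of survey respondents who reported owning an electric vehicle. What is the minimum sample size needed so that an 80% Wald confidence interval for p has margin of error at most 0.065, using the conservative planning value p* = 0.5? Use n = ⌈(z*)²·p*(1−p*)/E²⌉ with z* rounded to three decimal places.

The 80% critical value is z* = 1.282.
p*(1−p*) = 0.2500.
(z*)²·p*(1−p*)/E² = 1.643524·0.2500/0.004225 = 97.250.
⌈97.250⌉ = 98.

n = 98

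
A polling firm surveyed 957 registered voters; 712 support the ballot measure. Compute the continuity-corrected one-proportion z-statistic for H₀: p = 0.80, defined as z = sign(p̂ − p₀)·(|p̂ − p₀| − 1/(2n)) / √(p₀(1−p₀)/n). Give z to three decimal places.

z = -4.291

With x = 712 successes in n = 957, p̂ = 0.74399. p̂ − p₀ = -0.056008.
1/(2n) = 0.000522.
Corrected numerator: |-0.056008| − 0.000522 = 0.055486.
SE₀ = √(0.80·0.20/957) = 0.012930.
z = (−)0.055486/0.012930 = -4.291.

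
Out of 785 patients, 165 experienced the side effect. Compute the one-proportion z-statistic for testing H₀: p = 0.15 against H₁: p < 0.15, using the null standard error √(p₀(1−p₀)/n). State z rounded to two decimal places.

With x = 165 successes in n = 785, p̂ = 0.21019.
SE₀ = √(0.15·0.85/785) = 0.012744.
z = (0.21019 − 0.15)/0.012744 = 0.06019/0.012744 = 4.72.

z = 4.72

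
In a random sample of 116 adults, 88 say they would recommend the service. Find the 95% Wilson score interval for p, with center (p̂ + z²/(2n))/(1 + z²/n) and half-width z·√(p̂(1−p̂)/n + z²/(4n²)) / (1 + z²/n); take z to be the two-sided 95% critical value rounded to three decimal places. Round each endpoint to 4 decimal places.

(0.6733, 0.8274)

p̂ = 88/116 = 0.75862; z = 1.960, so z² = 3.841600.
1 + z²/n = 1.033117.
Adjusted center: (0.75862 + z²/(2n))/1.033117 = 0.75033.
Radicand: p̂(1−p̂)/n + z²/(4n²) = 0.001578581 + 0.000071373 = 0.001649954.
Half-width = 1.960·√0.001649954/1.033117 = 0.07706.
CI: 0.75033 ± 0.07706 = (0.6733, 0.8274).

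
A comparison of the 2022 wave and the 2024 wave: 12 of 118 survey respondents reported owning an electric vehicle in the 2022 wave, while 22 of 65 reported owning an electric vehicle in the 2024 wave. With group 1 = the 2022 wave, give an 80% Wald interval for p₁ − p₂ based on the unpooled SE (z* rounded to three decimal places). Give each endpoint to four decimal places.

(-0.3200, -0.1535)

p̂₁ = 12/118 = 0.10169, p̂₂ = 22/65 = 0.33846; p̂₁ − p̂₂ = -0.23677.
SE = √(0.000774178 + 0.003444697) = √0.004218875 = 0.064953.
z* = 1.282 at the 80% level. Margin of error = 0.08327.
So the interval runs from -0.3200 to -0.1535.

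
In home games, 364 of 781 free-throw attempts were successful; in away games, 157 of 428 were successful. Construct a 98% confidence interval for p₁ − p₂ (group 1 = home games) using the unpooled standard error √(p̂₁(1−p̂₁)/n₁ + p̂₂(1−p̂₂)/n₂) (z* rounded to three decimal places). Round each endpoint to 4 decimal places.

p̂₁ = 364/781 = 0.46607, p̂₂ = 157/428 = 0.36682; p̂₁ − p̂₂ = 0.09925.
SE = √(0.000318628 + 0.000542672) = √0.000861300 = 0.029348.
The 98% critical value is z* = 2.326. Margin = 2.326·0.029348 = 0.06826.
Interval: 0.09925 ± 0.06826 → (0.0310, 0.1675).

(0.0310, 0.1675)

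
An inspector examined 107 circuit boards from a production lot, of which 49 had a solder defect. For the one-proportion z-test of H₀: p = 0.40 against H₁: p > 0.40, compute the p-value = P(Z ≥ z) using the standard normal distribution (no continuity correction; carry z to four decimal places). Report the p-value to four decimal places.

p̂ = 49/107 = 0.45794.
Null standard error: √(0.40·0.60/107) = √0.002242991 = 0.047360.
Test statistic (full precision, shown to 4 dp): z = (49/107 − 0.40)/SE₀ ≈ 1.2235.
From the standard normal, P(Z ≥ z) = 0.1106.

p-value = 0.1106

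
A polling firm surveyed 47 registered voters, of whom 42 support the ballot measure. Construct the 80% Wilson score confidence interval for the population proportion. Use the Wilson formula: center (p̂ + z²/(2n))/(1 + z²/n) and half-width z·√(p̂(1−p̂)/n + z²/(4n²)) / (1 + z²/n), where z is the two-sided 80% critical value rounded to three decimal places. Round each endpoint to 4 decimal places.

(0.8221, 0.9385)

Here p̂ = 42/47 = 0.89362 and z = 1.282 (z² = 1.643524).
Denominator 1 + z²/n = 1 + 1.643524/47 = 1.034969.
Adjusted center: (0.89362 + z²/(2n))/1.034969 = 0.88032.
Radicand: p̂(1−p̂)/n + z²/(4n²) = 0.002022673 + 0.000186003 = 0.002208676.
Half-width = 1.282·√0.002208676/1.034969 = 0.05821.
So the interval runs from 0.8221 to 0.9385.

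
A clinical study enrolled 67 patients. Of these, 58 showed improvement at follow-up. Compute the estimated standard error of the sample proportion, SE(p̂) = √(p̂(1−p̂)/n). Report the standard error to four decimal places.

The sample proportion is 58/67 = 0.86567.
p̂(1−p̂) = 0.86567·0.13433 = 0.116285.
Dividing by n and taking the root: √0.001735597 = 0.0417.

SE = 0.0417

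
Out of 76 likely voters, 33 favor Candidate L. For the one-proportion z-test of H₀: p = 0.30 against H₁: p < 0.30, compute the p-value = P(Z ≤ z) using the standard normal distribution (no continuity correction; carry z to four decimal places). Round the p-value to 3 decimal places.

The sample proportion is 33/76 = 0.43421.
Null standard error: √(0.30·0.70/76) = √0.002763158 = 0.052566.
Test statistic (full precision, shown to 4 dp): z = (33/76 − 0.30)/SE₀ ≈ 2.5532.
p-value = P(Z ≤ z) with z = 2.5532 → 0.995.

p-value = 0.995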